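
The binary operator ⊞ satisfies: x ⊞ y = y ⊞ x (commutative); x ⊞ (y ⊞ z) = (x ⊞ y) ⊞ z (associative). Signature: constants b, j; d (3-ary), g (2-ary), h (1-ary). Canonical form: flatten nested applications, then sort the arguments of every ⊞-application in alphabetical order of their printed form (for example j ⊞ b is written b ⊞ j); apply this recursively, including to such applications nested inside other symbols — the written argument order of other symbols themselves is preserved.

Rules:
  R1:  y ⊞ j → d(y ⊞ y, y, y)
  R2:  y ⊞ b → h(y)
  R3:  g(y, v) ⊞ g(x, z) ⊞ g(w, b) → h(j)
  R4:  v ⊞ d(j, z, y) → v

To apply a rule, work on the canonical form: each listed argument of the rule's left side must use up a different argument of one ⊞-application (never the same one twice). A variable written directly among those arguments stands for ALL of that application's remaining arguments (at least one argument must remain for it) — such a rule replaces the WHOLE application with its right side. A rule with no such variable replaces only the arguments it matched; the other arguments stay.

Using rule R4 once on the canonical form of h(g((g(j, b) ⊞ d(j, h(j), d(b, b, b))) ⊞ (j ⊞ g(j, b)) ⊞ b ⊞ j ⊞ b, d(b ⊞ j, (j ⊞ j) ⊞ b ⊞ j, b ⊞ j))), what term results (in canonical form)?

Answer: h(g(b ⊞ b ⊞ g(j, b) ⊞ g(j, b) ⊞ j ⊞ j, d(b ⊞ j, b ⊞ j ⊞ j ⊞ j, b ⊞ j)))

Derivation:
Canonical form:  h(g(b ⊞ b ⊞ d(j, h(j), d(b, b, b)) ⊞ g(j, b) ⊞ g(j, b) ⊞ j ⊞ j, d(b ⊞ j, b ⊞ j ⊞ j ⊞ j, b ⊞ j)))
Apply R4:  consuming d(j, h(j), d(b, b, b));  v := b ⊞ b ⊞ g(j, b) ⊞ g(j, b) ⊞ j ⊞ j, y := d(b, b, b), z := h(j)
The variable takes the whole remainder — replace the entire application.
Result:  h(g(b ⊞ b ⊞ g(j, b) ⊞ g(j, b) ⊞ j ⊞ j, d(b ⊞ j, b ⊞ j ⊞ j ⊞ j, b ⊞ j)))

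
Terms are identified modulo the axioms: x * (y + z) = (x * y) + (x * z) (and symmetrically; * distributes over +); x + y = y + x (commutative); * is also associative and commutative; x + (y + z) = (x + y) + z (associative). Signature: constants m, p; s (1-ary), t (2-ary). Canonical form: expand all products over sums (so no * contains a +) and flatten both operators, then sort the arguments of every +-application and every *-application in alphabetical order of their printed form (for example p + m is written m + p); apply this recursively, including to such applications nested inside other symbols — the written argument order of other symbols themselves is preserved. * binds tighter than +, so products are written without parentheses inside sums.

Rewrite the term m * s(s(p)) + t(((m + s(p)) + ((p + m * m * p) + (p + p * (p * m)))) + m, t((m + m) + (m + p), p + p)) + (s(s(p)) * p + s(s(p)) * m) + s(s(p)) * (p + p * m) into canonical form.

Answer: m * p * s(s(p)) + m * s(s(p)) + m * s(s(p)) + p * s(s(p)) + p * s(s(p)) + t(m + m + m * m * p + m * p * p + p + p + s(p), t(m + m + m + p, p + p))

Derivation:
Distribute:  m * s(s(p)) + t(m + m + m * m * p + m * p * p + p + p + s(p), t(m + m + m + p, p + p)) + p * s(s(p)) + m * s(s(p)) + p * s(s(p)) + m * p * s(s(p))
Order the arguments:  m * p * s(s(p)) + m * s(s(p)) + m * s(s(p)) + p * s(s(p)) + p * s(s(p)) + t(m + m + m * m * p + m * p * p + p + p + s(p), t(m + m + m + p, p + p))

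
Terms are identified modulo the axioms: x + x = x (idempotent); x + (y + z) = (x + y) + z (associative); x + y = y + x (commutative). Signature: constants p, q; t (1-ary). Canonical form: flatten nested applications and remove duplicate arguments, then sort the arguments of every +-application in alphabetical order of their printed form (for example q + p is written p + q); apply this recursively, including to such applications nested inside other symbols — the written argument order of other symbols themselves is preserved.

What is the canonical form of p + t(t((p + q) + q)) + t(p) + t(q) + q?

Answer: p + q + t(p) + t(q) + t(t(p + q))

Derivation:
Inside:  t(t((p + q) + q))  →  t(t(p + q))
Sort arguments:  p + q + t(p) + t(q) + t(t(p + q))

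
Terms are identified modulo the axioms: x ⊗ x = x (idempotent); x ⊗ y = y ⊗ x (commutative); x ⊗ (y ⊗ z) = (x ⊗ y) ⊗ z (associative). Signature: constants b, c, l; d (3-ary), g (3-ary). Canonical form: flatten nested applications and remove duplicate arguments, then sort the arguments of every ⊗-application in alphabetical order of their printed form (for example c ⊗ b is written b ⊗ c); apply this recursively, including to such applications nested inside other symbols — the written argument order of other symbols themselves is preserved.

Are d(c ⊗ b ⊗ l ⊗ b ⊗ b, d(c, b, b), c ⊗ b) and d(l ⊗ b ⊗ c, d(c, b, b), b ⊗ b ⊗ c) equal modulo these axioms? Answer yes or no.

Answer: yes — both canonical forms are d(b ⊗ c ⊗ l, d(c, b, b), b ⊗ c)

Derivation:
Left:  d(c ⊗ b ⊗ l ⊗ b ⊗ b, d(c, b, b), c ⊗ b)
  Work inside:  c ⊗ b ⊗ l ⊗ b ⊗ b
  Deduplicate:  drop duplicate b, b
  Sort arguments:  b ⊗ c ⊗ l
  Reassemble:  d(b ⊗ c ⊗ l, d(c, b, b), b ⊗ c)
Right:  d(l ⊗ b ⊗ c, d(c, b, b), b ⊗ b ⊗ c)
  Focus inside:  b ⊗ b ⊗ c
  Drop duplicates:  drop duplicate b
  Order the arguments:  b ⊗ c
  Rebuild:  d(b ⊗ c ⊗ l, d(c, b, b), b ⊗ c)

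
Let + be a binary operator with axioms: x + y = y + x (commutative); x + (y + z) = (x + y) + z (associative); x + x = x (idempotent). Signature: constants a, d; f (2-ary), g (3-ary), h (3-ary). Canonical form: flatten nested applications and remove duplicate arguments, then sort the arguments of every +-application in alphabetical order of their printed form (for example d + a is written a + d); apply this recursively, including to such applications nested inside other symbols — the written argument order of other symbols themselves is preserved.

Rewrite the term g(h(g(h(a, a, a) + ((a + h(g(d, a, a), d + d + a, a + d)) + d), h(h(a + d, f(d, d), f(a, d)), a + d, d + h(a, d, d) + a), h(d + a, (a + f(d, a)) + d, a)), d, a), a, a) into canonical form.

Answer: g(h(g(a + d + h(a, a, a) + h(g(d, a, a), a + d, a + d), h(h(a + d, f(d, d), f(a, d)), a + d, a + d + h(a, d, d)), h(a + d, a + d + f(d, a), a)), d, a), a, a)

Derivation:
Focus inside:  h(a, a, a) + ((a + h(g(d, a, a), d + d + a, a + d)) + d)
Un-nest:  h(a, a, a) + a + h(g(d, a, a), d + d + a, a + d) + d
Simplify inside:  h(g(d, a, a), d + d + a, a + d)  →  h(g(d, a, a), a + d, a + d)
Order the arguments:  a + d + h(a, a, a) + h(g(d, a, a), a + d, a + d)
Put back:  g(h(g(a + d + h(a, a, a) + h(g(d, a, a), a + d, a + d), h(h(a + d, f(d, d), f(a, d)), a + d, a + d + h(a, d, d)), h(a + d, a + d + f(d, a), a)), d, a), a, a)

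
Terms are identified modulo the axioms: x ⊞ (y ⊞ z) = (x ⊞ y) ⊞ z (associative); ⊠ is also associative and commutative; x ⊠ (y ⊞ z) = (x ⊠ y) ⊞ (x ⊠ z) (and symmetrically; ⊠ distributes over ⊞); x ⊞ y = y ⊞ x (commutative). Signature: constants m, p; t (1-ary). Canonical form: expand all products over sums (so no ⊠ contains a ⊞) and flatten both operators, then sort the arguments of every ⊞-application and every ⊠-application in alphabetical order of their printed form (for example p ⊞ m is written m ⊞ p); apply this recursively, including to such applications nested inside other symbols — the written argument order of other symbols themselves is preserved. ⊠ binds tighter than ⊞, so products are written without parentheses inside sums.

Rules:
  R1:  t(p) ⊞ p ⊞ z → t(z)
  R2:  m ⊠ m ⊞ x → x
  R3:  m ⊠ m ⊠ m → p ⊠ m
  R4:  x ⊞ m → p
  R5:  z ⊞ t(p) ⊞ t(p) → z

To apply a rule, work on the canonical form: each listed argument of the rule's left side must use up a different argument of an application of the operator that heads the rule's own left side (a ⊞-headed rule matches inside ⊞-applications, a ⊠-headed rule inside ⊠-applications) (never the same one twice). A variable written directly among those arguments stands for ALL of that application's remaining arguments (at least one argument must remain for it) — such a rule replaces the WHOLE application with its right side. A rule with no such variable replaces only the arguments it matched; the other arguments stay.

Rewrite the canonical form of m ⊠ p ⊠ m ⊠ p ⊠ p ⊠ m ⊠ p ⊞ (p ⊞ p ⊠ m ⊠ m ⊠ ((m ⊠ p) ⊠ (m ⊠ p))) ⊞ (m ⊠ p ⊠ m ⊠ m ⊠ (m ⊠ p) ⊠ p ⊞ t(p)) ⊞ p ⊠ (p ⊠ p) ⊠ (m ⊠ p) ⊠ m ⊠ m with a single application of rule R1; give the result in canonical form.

Answer: t(m ⊠ m ⊠ m ⊠ m ⊠ p ⊠ p ⊠ p ⊞ m ⊠ m ⊠ m ⊠ m ⊠ p ⊠ p ⊠ p ⊞ m ⊠ m ⊠ m ⊠ p ⊠ p ⊠ p ⊠ p ⊞ m ⊠ m ⊠ m ⊠ p ⊠ p ⊠ p ⊠ p)

Derivation:
Canonical form:  m ⊠ m ⊠ m ⊠ m ⊠ p ⊠ p ⊠ p ⊞ m ⊠ m ⊠ m ⊠ m ⊠ p ⊠ p ⊠ p ⊞ m ⊠ m ⊠ m ⊠ p ⊠ p ⊠ p ⊠ p ⊞ m ⊠ m ⊠ m ⊠ p ⊠ p ⊠ p ⊠ p ⊞ p ⊞ t(p)
Match R1:  consume p, t(p);  z := m ⊠ m ⊠ m ⊠ m ⊠ p ⊠ p ⊠ p ⊞ m ⊠ m ⊠ m ⊠ m ⊠ p ⊠ p ⊠ p ⊞ m ⊠ m ⊠ m ⊠ p ⊠ p ⊠ p ⊠ p ⊞ m ⊠ m ⊠ m ⊠ p ⊠ p ⊠ p ⊠ p
Every leftover argument binds to the variable; the entire application is replaced.
Result:  t(m ⊠ m ⊠ m ⊠ m ⊠ p ⊠ p ⊠ p ⊞ m ⊠ m ⊠ m ⊠ m ⊠ p ⊠ p ⊠ p ⊞ m ⊠ m ⊠ m ⊠ p ⊠ p ⊠ p ⊠ p ⊞ m ⊠ m ⊠ m ⊠ p ⊠ p ⊠ p ⊠ p)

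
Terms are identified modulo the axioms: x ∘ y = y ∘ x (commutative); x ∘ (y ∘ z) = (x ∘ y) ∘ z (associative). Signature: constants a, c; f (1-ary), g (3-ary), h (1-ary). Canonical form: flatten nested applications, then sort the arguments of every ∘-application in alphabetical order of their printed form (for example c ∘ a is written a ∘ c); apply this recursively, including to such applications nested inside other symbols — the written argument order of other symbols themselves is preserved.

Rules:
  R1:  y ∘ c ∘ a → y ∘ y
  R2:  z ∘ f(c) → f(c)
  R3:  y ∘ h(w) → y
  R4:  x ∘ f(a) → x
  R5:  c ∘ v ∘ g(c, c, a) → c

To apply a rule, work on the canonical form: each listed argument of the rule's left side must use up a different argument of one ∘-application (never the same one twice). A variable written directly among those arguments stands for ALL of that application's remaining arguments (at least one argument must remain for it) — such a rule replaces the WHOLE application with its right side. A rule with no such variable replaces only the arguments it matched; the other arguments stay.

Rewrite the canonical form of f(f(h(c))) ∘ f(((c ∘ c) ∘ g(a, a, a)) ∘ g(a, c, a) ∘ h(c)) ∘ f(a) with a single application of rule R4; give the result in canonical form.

Canonical form:  f(a) ∘ f(c ∘ c ∘ g(a, a, a) ∘ g(a, c, a) ∘ h(c)) ∘ f(f(h(c)))
Apply R4:  consuming f(a);  x := f(c ∘ c ∘ g(a, a, a) ∘ g(a, c, a) ∘ h(c)) ∘ f(f(h(c)))
The variable takes the whole remainder — replace the entire application.
New term:  f(c ∘ c ∘ g(a, a, a) ∘ g(a, c, a) ∘ h(c)) ∘ f(f(h(c)))

Answer: f(c ∘ c ∘ g(a, a, a) ∘ g(a, c, a) ∘ h(c)) ∘ f(f(h(c)))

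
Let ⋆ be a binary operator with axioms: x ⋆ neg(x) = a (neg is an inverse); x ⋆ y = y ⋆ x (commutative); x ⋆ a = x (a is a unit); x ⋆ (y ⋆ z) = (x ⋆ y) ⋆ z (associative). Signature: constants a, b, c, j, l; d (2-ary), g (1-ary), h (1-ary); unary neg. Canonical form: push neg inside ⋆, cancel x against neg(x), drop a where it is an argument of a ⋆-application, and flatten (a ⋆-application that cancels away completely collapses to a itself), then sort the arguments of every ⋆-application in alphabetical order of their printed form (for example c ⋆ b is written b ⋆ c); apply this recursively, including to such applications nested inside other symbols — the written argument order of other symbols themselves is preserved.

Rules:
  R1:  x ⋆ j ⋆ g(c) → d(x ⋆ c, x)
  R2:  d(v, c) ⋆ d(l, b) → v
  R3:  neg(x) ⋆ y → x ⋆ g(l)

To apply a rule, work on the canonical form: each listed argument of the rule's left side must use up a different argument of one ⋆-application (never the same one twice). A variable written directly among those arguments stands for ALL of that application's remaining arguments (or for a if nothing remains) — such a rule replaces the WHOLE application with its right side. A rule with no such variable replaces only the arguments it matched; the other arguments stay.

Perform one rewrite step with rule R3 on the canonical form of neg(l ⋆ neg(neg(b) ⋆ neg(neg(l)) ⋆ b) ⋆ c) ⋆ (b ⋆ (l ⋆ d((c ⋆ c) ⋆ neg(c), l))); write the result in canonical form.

Canonical form:  b ⋆ d(c, l) ⋆ l ⋆ neg(c)
Apply R3:  consuming neg(c);  x := c, y := b ⋆ d(c, l) ⋆ l
The variable takes the whole remainder — replace the entire application.
New term:  c ⋆ g(l)

Answer: c ⋆ g(l)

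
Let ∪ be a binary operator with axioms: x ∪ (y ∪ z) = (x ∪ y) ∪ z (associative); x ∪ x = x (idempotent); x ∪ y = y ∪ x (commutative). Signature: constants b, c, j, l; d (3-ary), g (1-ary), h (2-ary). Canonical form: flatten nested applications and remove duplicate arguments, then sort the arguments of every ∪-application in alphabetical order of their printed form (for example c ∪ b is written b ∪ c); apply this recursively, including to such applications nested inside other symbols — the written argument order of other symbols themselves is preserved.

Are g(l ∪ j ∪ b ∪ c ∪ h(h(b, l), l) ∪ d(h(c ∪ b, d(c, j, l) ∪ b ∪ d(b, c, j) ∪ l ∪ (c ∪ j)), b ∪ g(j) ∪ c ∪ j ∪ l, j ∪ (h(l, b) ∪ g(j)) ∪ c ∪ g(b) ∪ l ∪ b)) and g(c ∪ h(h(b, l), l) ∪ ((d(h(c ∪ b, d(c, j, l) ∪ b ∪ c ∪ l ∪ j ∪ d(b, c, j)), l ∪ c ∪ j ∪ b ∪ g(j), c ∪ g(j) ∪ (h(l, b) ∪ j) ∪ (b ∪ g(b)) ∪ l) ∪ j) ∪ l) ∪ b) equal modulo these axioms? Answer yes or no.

Left:  g(l ∪ j ∪ b ∪ c ∪ h(h(b, l), l) ∪ d(h(c ∪ b, d(c, j, l) ∪ b ∪ d(b, c, j) ∪ l ∪ (c ∪ j)), b ∪ g(j) ∪ c ∪ j ∪ l, j ∪ (h(l, b) ∪ g(j)) ∪ c ∪ g(b) ∪ l ∪ b))
  Focus inside:  l ∪ j ∪ b ∪ c ∪ h(h(b, l), l) ∪ d(h(c ∪ b, d(c, j, l) ∪ b ∪ d(b, c, j) ∪ l ∪ (c ∪ j)), b ∪ g(j) ∪ c ∪ j ∪ l, j ∪ (h(l, b) ∪ g(j)) ∪ c ∪ g(b) ∪ l ∪ b)
  Simplify inside:  d(h(c ∪ b, d(c, j, l) ∪ b ∪ d(b, c, j) ∪ l ∪ (c ∪ j)), b ∪ g(j) ∪ c ∪ j ∪ l, j ∪ (h(l, b) ∪ g(j)) ∪ c ∪ g(b) ∪ l ∪ b)  →  d(h(b ∪ c, b ∪ c ∪ d(b, c, j) ∪ d(c, j, l) ∪ j ∪ l), b ∪ c ∪ g(j) ∪ j ∪ l, b ∪ c ∪ g(b) ∪ g(j) ∪ h(l, b) ∪ j ∪ l)
  Sort:  b ∪ c ∪ d(h(b ∪ c, b ∪ c ∪ d(b, c, j) ∪ d(c, j, l) ∪ j ∪ l), b ∪ c ∪ g(j) ∪ j ∪ l, b ∪ c ∪ g(b) ∪ g(j) ∪ h(l, b) ∪ j ∪ l) ∪ h(h(b, l), l) ∪ j ∪ l
  Put back:  g(b ∪ c ∪ d(h(b ∪ c, b ∪ c ∪ d(b, c, j) ∪ d(c, j, l) ∪ j ∪ l), b ∪ c ∪ g(j) ∪ j ∪ l, b ∪ c ∪ g(b) ∪ g(j) ∪ h(l, b) ∪ j ∪ l) ∪ h(h(b, l), l) ∪ j ∪ l)
Right:  g(c ∪ h(h(b, l), l) ∪ ((d(h(c ∪ b, d(c, j, l) ∪ b ∪ c ∪ l ∪ j ∪ d(b, c, j)), l ∪ c ∪ j ∪ b ∪ g(j), c ∪ g(j) ∪ (h(l, b) ∪ j) ∪ (b ∪ g(b)) ∪ l) ∪ j) ∪ l) ∪ b)
  Focus inside:  c ∪ h(h(b, l), l) ∪ ((d(h(c ∪ b, d(c, j, l) ∪ b ∪ c ∪ l ∪ j ∪ d(b, c, j)), l ∪ c ∪ j ∪ b ∪ g(j), c ∪ g(j) ∪ (h(l, b) ∪ j) ∪ (b ∪ g(b)) ∪ l) ∪ j) ∪ l) ∪ b
  Merge nested applications:  c ∪ h(h(b, l), l) ∪ d(h(c ∪ b, d(c, j, l) ∪ b ∪ c ∪ l ∪ j ∪ d(b, c, j)), l ∪ c ∪ j ∪ b ∪ g(j), c ∪ g(j) ∪ (h(l, b) ∪ j) ∪ (b ∪ g(b)) ∪ l) ∪ j ∪ l ∪ b
  Inside:  d(h(c ∪ b, d(c, j, l) ∪ b ∪ c ∪ l ∪ j ∪ d(b, c, j)), l ∪ c ∪ j ∪ b ∪ g(j), c ∪ g(j) ∪ (h(l, b) ∪ j) ∪ (b ∪ g(b)) ∪ l)  →  d(h(b ∪ c, b ∪ c ∪ d(b, c, j) ∪ d(c, j, l) ∪ j ∪ l), b ∪ c ∪ g(j) ∪ j ∪ l, b ∪ c ∪ g(b) ∪ g(j) ∪ h(l, b) ∪ j ∪ l)
  Sort arguments:  b ∪ c ∪ d(h(b ∪ c, b ∪ c ∪ d(b, c, j) ∪ d(c, j, l) ∪ j ∪ l), b ∪ c ∪ g(j) ∪ j ∪ l, b ∪ c ∪ g(b) ∪ g(j) ∪ h(l, b) ∪ j ∪ l) ∪ h(h(b, l), l) ∪ j ∪ l
  Reassemble:  g(b ∪ c ∪ d(h(b ∪ c, b ∪ c ∪ d(b, c, j) ∪ d(c, j, l) ∪ j ∪ l), b ∪ c ∪ g(j) ∪ j ∪ l, b ∪ c ∪ g(b) ∪ g(j) ∪ h(l, b) ∪ j ∪ l) ∪ h(h(b, l), l) ∪ j ∪ l)

Answer: yes — both canonical forms are g(b ∪ c ∪ d(h(b ∪ c, b ∪ c ∪ d(b, c, j) ∪ d(c, j, l) ∪ j ∪ l), b ∪ c ∪ g(j) ∪ j ∪ l, b ∪ c ∪ g(b) ∪ g(j) ∪ h(l, b) ∪ j ∪ l) ∪ h(h(b, l), l) ∪ j ∪ l)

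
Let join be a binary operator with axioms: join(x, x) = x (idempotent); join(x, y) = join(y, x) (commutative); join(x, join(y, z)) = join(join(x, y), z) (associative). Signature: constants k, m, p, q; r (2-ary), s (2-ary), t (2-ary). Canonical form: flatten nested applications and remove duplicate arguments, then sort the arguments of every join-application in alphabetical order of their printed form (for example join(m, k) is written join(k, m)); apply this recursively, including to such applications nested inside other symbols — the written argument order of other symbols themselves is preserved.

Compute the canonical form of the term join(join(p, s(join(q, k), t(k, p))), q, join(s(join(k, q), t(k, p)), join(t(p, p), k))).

Merge nested applications:  join(p, s(join(q, k), t(k, p)), q, s(join(k, q), t(k, p)), t(p, p), k)
Inside:  s(join(q, k), t(k, p))  →  s(join(k, q), t(k, p))
Idempotence:  drop duplicate s(join(k, q), t(k, p))
Order the arguments:  join(k, p, q, s(join(k, q), t(k, p)), t(p, p))

Answer: join(k, p, q, s(join(k, q), t(k, p)), t(p, p))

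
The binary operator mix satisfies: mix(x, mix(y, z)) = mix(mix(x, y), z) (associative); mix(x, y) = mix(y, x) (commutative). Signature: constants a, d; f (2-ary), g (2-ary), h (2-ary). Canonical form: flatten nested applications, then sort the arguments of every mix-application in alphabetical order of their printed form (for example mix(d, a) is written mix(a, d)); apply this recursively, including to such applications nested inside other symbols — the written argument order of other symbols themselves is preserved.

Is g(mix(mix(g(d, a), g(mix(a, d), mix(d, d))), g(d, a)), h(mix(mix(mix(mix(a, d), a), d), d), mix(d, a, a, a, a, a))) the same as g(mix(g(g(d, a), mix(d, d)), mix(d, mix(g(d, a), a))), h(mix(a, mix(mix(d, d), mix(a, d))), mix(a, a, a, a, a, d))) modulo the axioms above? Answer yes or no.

Answer: no — g(mix(g(d, a), g(d, a), g(mix(a, d), mix(d, d))), h(mix(a, a, d, d, d), mix(a, a, a, a, a, d))) vs g(mix(a, d, g(d, a), g(g(d, a), mix(d, d))), h(mix(a, a, d, d, d), mix(a, a, a, a, a, d)))

Derivation:
Left:  g(mix(mix(g(d, a), g(mix(a, d), mix(d, d))), g(d, a)), h(mix(mix(mix(mix(a, d), a), d), d), mix(d, a, a, a, a, a)))
  Descend into:  mix(mix(g(d, a), g(mix(a, d), mix(d, d))), g(d, a))
  Flatten:  mix(g(d, a), g(mix(a, d), mix(d, d)), g(d, a))
  Order the arguments:  mix(g(d, a), g(d, a), g(mix(a, d), mix(d, d)))
  Put back:  g(mix(g(d, a), g(d, a), g(mix(a, d), mix(d, d))), h(mix(a, a, d, d, d), mix(a, a, a, a, a, d)))
Right:  g(mix(g(g(d, a), mix(d, d)), mix(d, mix(g(d, a), a))), h(mix(a, mix(mix(d, d), mix(a, d))), mix(a, a, a, a, a, d)))
  Focus inside:  mix(g(g(d, a), mix(d, d)), mix(d, mix(g(d, a), a)))
  Merge nested applications:  mix(g(g(d, a), mix(d, d)), d, g(d, a), a)
  Sort:  mix(a, d, g(d, a), g(g(d, a), mix(d, d)))
  Reassemble:  g(mix(a, d, g(d, a), g(g(d, a), mix(d, d))), h(mix(a, a, d, d, d), mix(a, a, a, a, a, d)))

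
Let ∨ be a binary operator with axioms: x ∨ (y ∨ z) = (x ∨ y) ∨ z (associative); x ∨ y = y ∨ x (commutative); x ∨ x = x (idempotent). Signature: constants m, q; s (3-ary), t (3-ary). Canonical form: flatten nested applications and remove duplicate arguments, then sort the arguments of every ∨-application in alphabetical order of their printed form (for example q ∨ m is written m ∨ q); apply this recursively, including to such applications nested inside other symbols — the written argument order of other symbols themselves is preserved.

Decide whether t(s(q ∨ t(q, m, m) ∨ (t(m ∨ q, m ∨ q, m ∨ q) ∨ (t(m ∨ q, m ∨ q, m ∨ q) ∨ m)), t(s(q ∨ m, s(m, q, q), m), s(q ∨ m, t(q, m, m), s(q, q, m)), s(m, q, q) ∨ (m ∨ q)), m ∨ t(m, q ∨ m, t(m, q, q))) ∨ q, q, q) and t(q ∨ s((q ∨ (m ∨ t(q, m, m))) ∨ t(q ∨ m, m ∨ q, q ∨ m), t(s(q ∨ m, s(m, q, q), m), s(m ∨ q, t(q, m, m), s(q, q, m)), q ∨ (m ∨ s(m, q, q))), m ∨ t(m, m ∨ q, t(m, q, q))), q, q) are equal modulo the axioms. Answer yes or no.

Answer: yes — both canonical forms are t(q ∨ s(m ∨ q ∨ t(m ∨ q, m ∨ q, m ∨ q) ∨ t(q, m, m), t(s(m ∨ q, s(m, q, q), m), s(m ∨ q, t(q, m, m), s(q, q, m)), m ∨ q ∨ s(m, q, q)), m ∨ t(m, m ∨ q, t(m, q, q))), q, q)

Derivation:
Left:  t(s(q ∨ t(q, m, m) ∨ (t(m ∨ q, m ∨ q, m ∨ q) ∨ (t(m ∨ q, m ∨ q, m ∨ q) ∨ m)), t(s(q ∨ m, s(m, q, q), m), s(q ∨ m, t(q, m, m), s(q, q, m)), s(m, q, q) ∨ (m ∨ q)), m ∨ t(m, q ∨ m, t(m, q, q))) ∨ q, q, q)
  Descend into:  s(q ∨ t(q, m, m) ∨ (t(m ∨ q, m ∨ q, m ∨ q) ∨ (t(m ∨ q, m ∨ q, m ∨ q) ∨ m)), t(s(q ∨ m, s(m, q, q), m), s(q ∨ m, t(q, m, m), s(q, q, m)), s(m, q, q) ∨ (m ∨ q)), m ∨ t(m, q ∨ m, t(m, q, q))) ∨ q
  Simplify inside:  s(q ∨ t(q, m, m) ∨ (t(m ∨ q, m ∨ q, m ∨ q) ∨ (t(m ∨ q, m ∨ q, m ∨ q) ∨ m)), t(s(q ∨ m, s(m, q, q), m), s(q ∨ m, t(q, m, m), s(q, q, m)), s(m, q, q) ∨ (m ∨ q)), m ∨ t(m, q ∨ m, t(m, q, q)))  →  s(m ∨ q ∨ t(m ∨ q, m ∨ q, m ∨ q) ∨ t(q, m, m), t(s(m ∨ q, s(m, q, q), m), s(m ∨ q, t(q, m, m), s(q, q, m)), m ∨ q ∨ s(m, q, q)), m ∨ t(m, m ∨ q, t(m, q, q)))
  Order the arguments:  q ∨ s(m ∨ q ∨ t(m ∨ q, m ∨ q, m ∨ q) ∨ t(q, m, m), t(s(m ∨ q, s(m, q, q), m), s(m ∨ q, t(q, m, m), s(q, q, m)), m ∨ q ∨ s(m, q, q)), m ∨ t(m, m ∨ q, t(m, q, q)))
  Rebuild:  t(q ∨ s(m ∨ q ∨ t(m ∨ q, m ∨ q, m ∨ q) ∨ t(q, m, m), t(s(m ∨ q, s(m, q, q), m), s(m ∨ q, t(q, m, m), s(q, q, m)), m ∨ q ∨ s(m, q, q)), m ∨ t(m, m ∨ q, t(m, q, q))), q, q)
Right:  t(q ∨ s((q ∨ (m ∨ t(q, m, m))) ∨ t(q ∨ m, m ∨ q, q ∨ m), t(s(q ∨ m, s(m, q, q), m), s(m ∨ q, t(q, m, m), s(q, q, m)), q ∨ (m ∨ s(m, q, q))), m ∨ t(m, m ∨ q, t(m, q, q))), q, q)
  Focus inside:  q ∨ s((q ∨ (m ∨ t(q, m, m))) ∨ t(q ∨ m, m ∨ q, q ∨ m), t(s(q ∨ m, s(m, q, q), m), s(m ∨ q, t(q, m, m), s(q, q, m)), q ∨ (m ∨ s(m, q, q))), m ∨ t(m, m ∨ q, t(m, q, q)))
  Canonicalize subterm:  s((q ∨ (m ∨ t(q, m, m))) ∨ t(q ∨ m, m ∨ q, q ∨ m), t(s(q ∨ m, s(m, q, q), m), s(m ∨ q, t(q, m, m), s(q, q, m)), q ∨ (m ∨ s(m, q, q))), m ∨ t(m, m ∨ q, t(m, q, q)))  →  s(m ∨ q ∨ t(m ∨ q, m ∨ q, m ∨ q) ∨ t(q, m, m), t(s(m ∨ q, s(m, q, q), m), s(m ∨ q, t(q, m, m), s(q, q, m)), m ∨ q ∨ s(m, q, q)), m ∨ t(m, m ∨ q, t(m, q, q)))
  Sort:  q ∨ s(m ∨ q ∨ t(m ∨ q, m ∨ q, m ∨ q) ∨ t(q, m, m), t(s(m ∨ q, s(m, q, q), m), s(m ∨ q, t(q, m, m), s(q, q, m)), m ∨ q ∨ s(m, q, q)), m ∨ t(m, m ∨ q, t(m, q, q)))
  Rebuild:  t(q ∨ s(m ∨ q ∨ t(m ∨ q, m ∨ q, m ∨ q) ∨ t(q, m, m), t(s(m ∨ q, s(m, q, q), m), s(m ∨ q, t(q, m, m), s(q, q, m)), m ∨ q ∨ s(m, q, q)), m ∨ t(m, m ∨ q, t(m, q, q))), q, q)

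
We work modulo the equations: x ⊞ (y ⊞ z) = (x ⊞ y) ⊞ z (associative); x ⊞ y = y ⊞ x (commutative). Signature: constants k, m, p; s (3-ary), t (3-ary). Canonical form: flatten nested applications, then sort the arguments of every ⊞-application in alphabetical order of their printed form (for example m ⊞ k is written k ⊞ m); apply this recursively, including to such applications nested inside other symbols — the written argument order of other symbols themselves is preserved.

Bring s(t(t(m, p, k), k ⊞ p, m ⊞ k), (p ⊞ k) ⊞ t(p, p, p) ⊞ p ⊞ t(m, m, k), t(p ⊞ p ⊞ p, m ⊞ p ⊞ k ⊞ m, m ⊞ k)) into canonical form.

Focus inside:  (p ⊞ k) ⊞ t(p, p, p) ⊞ p ⊞ t(m, m, k)
Flatten:  p ⊞ k ⊞ t(p, p, p) ⊞ p ⊞ t(m, m, k)
Sort:  k ⊞ p ⊞ p ⊞ t(m, m, k) ⊞ t(p, p, p)
Put back:  s(t(t(m, p, k), k ⊞ p, k ⊞ m), k ⊞ p ⊞ p ⊞ t(m, m, k) ⊞ t(p, p, p), t(p ⊞ p ⊞ p, k ⊞ m ⊞ m ⊞ p, k ⊞ m))

Answer: s(t(t(m, p, k), k ⊞ p, k ⊞ m), k ⊞ p ⊞ p ⊞ t(m, m, k) ⊞ t(p, p, p), t(p ⊞ p ⊞ p, k ⊞ m ⊞ m ⊞ p, k ⊞ m))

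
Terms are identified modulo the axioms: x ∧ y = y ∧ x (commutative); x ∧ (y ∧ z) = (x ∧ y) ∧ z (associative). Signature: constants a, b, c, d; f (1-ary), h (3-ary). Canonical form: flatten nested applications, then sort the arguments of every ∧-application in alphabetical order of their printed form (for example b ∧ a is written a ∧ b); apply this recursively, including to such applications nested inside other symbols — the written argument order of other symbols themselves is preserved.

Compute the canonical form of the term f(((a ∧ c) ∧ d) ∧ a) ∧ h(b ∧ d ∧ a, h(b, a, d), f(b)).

Answer: f(a ∧ a ∧ c ∧ d) ∧ h(a ∧ b ∧ d, h(b, a, d), f(b))

Derivation:
Inside:  f(((a ∧ c) ∧ d) ∧ a)  →  f(a ∧ a ∧ c ∧ d)
Simplify inside:  h(b ∧ d ∧ a, h(b, a, d), f(b))  →  h(a ∧ b ∧ d, h(b, a, d), f(b))
Sort arguments:  f(a ∧ a ∧ c ∧ d) ∧ h(a ∧ b ∧ d, h(b, a, d), f(b))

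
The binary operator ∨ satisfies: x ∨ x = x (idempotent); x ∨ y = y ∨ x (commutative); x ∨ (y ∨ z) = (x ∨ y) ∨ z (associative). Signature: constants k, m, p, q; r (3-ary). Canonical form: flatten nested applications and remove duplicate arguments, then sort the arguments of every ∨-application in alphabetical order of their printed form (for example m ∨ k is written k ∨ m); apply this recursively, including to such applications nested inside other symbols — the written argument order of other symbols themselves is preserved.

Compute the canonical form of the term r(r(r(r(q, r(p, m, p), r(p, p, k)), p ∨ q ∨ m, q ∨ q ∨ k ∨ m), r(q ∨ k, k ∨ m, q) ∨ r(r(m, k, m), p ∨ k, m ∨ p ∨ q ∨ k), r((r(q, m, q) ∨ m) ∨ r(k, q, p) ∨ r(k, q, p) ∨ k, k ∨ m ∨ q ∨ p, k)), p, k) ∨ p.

Simplify inside:  r(r(r(r(q, r(p, m, p), r(p, p, k)), p ∨ q ∨ m, q ∨ q ∨ k ∨ m), r(q ∨ k, k ∨ m, q) ∨ r(r(m, k, m), p ∨ k, m ∨ p ∨ q ∨ k), r((r(q, m, q) ∨ m) ∨ r(k, q, p) ∨ r(k, q, p) ∨ k, k ∨ m ∨ q ∨ p, k)), p, k)  →  r(r(r(r(q, r(p, m, p), r(p, p, k)), m ∨ p ∨ q, k ∨ m ∨ q), r(k ∨ q, k ∨ m, q) ∨ r(r(m, k, m), k ∨ p, k ∨ m ∨ p ∨ q), r(k ∨ m ∨ r(k, q, p) ∨ r(q, m, q), k ∨ m ∨ p ∨ q, k)), p, k)
Sort arguments:  p ∨ r(r(r(r(q, r(p, m, p), r(p, p, k)), m ∨ p ∨ q, k ∨ m ∨ q), r(k ∨ q, k ∨ m, q) ∨ r(r(m, k, m), k ∨ p, k ∨ m ∨ p ∨ q), r(k ∨ m ∨ r(k, q, p) ∨ r(q, m, q), k ∨ m ∨ p ∨ q, k)), p, k)

Answer: p ∨ r(r(r(r(q, r(p, m, p), r(p, p, k)), m ∨ p ∨ q, k ∨ m ∨ q), r(k ∨ q, k ∨ m, q) ∨ r(r(m, k, m), k ∨ p, k ∨ m ∨ p ∨ q), r(k ∨ m ∨ r(k, q, p) ∨ r(q, m, q), k ∨ m ∨ p ∨ q, k)), p, k)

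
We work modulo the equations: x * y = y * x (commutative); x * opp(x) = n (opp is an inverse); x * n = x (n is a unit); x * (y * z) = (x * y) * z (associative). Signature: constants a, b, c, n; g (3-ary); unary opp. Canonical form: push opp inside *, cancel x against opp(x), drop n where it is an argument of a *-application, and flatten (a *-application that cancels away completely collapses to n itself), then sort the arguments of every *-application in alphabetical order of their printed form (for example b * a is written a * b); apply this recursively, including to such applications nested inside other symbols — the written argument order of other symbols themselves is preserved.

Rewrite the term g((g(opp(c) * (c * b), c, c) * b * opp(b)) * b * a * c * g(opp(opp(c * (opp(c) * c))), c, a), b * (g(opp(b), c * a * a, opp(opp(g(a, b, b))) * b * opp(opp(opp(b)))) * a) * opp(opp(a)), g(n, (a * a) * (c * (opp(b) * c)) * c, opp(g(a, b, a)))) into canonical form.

Focus inside:  (g(opp(c) * (c * b), c, c) * b * opp(b)) * b * a * c * g(opp(opp(c * (opp(c) * c))), c, a)
Push opp inside:  distribute opp over * and collapse double opp
Collect:  g(b, c, c) * b * a * c * g(c, c, a)
Sort arguments:  a * b * c * g(b, c, c) * g(c, c, a)
Rebuild:  g(a * b * c * g(b, c, c) * g(c, c, a), a * a * b * g(opp(b), a * a * c, g(a, b, b)), g(n, a * a * c * c * c * opp(b), opp(g(a, b, a))))

Answer: g(a * b * c * g(b, c, c) * g(c, c, a), a * a * b * g(opp(b), a * a * c, g(a, b, b)), g(n, a * a * c * c * c * opp(b), opp(g(a, b, a))))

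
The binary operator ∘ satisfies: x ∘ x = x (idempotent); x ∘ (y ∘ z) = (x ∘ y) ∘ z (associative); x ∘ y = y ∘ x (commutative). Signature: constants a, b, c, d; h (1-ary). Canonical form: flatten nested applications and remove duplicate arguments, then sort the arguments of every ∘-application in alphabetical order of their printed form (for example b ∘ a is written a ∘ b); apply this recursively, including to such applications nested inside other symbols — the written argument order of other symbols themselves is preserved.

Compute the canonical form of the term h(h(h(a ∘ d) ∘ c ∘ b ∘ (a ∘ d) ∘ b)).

Focus inside:  h(a ∘ d) ∘ c ∘ b ∘ (a ∘ d) ∘ b
Un-nest:  h(a ∘ d) ∘ c ∘ b ∘ a ∘ d ∘ b
Idempotence:  drop duplicate b
Sort:  a ∘ b ∘ c ∘ d ∘ h(a ∘ d)
Put back:  h(h(a ∘ b ∘ c ∘ d ∘ h(a ∘ d)))

Answer: h(h(a ∘ b ∘ c ∘ d ∘ h(a ∘ d)))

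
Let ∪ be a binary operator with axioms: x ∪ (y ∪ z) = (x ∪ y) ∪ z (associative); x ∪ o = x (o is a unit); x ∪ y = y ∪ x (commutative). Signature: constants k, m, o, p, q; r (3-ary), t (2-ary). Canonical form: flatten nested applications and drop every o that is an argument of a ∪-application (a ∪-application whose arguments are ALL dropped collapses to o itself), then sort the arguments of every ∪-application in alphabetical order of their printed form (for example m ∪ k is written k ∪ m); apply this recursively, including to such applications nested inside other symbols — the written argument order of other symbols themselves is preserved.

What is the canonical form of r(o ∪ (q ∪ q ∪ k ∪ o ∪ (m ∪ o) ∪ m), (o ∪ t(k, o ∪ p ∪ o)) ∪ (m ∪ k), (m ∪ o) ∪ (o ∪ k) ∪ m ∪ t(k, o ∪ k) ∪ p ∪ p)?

Work inside:  (m ∪ o) ∪ (o ∪ k) ∪ m ∪ t(k, o ∪ k) ∪ p ∪ p
Un-nest:  m ∪ o ∪ o ∪ k ∪ m ∪ t(k, o ∪ k) ∪ p ∪ p
Inside:  t(k, o ∪ k)  →  t(k, k)
Drop the unit:  drop o (×2)
Sort:  k ∪ m ∪ m ∪ p ∪ p ∪ t(k, k)
Rebuild:  r(k ∪ m ∪ m ∪ q ∪ q, k ∪ m ∪ t(k, p), k ∪ m ∪ m ∪ p ∪ p ∪ t(k, k))

Answer: r(k ∪ m ∪ m ∪ q ∪ q, k ∪ m ∪ t(k, p), k ∪ m ∪ m ∪ p ∪ p ∪ t(k, k))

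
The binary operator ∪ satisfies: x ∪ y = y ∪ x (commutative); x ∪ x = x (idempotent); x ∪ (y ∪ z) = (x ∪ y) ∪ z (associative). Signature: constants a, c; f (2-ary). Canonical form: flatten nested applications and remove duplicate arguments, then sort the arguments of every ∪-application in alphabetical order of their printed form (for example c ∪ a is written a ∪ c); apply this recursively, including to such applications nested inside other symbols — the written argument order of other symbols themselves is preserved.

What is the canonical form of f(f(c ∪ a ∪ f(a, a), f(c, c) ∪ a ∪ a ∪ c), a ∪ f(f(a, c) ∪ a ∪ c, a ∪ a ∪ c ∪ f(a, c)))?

Focus inside:  a ∪ f(f(a, c) ∪ a ∪ c, a ∪ a ∪ c ∪ f(a, c))
Canonicalize subterm:  f(f(a, c) ∪ a ∪ c, a ∪ a ∪ c ∪ f(a, c))  →  f(a ∪ c ∪ f(a, c), a ∪ c ∪ f(a, c))
Order the arguments:  a ∪ f(a ∪ c ∪ f(a, c), a ∪ c ∪ f(a, c))
Rebuild:  f(f(a ∪ c ∪ f(a, a), a ∪ c ∪ f(c, c)), a ∪ f(a ∪ c ∪ f(a, c), a ∪ c ∪ f(a, c)))

Answer: f(f(a ∪ c ∪ f(a, a), a ∪ c ∪ f(c, c)), a ∪ f(a ∪ c ∪ f(a, c), a ∪ c ∪ f(a, c)))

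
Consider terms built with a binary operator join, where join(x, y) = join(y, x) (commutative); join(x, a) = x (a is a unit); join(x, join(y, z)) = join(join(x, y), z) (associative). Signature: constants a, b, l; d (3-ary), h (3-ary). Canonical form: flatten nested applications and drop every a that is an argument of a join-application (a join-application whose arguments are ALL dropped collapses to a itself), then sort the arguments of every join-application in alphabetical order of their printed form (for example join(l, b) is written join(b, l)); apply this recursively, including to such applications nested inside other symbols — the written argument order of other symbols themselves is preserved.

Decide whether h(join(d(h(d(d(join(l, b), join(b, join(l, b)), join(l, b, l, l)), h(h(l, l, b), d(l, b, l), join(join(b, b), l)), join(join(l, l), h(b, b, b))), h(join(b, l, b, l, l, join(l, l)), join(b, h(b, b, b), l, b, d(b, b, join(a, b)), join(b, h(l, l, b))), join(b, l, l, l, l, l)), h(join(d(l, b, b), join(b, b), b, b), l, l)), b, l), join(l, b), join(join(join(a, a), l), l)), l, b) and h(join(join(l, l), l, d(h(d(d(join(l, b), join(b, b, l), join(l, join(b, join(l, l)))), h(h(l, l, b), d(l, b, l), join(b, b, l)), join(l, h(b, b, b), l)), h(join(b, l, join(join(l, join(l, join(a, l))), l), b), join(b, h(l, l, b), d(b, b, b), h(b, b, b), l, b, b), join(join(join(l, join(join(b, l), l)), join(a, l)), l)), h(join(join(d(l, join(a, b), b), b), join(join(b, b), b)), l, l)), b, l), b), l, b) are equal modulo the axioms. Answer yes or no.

Left:  h(join(d(h(d(d(join(l, b), join(b, join(l, b)), join(l, b, l, l)), h(h(l, l, b), d(l, b, l), join(join(b, b), l)), join(join(l, l), h(b, b, b))), h(join(b, l, b, l, l, join(l, l)), join(b, h(b, b, b), l, b, d(b, b, join(a, b)), join(b, h(l, l, b))), join(b, l, l, l, l, l)), h(join(d(l, b, b), join(b, b), b, b), l, l)), b, l), join(l, b), join(join(join(a, a), l), l)), l, b)
  Work inside:  join(d(h(d(d(join(l, b), join(b, join(l, b)), join(l, b, l, l)), h(h(l, l, b), d(l, b, l), join(join(b, b), l)), join(join(l, l), h(b, b, b))), h(join(b, l, b, l, l, join(l, l)), join(b, h(b, b, b), l, b, d(b, b, join(a, b)), join(b, h(l, l, b))), join(b, l, l, l, l, l)), h(join(d(l, b, b), join(b, b), b, b), l, l)), b, l), join(l, b), join(join(join(a, a), l), l))
  Merge nested applications:  join(d(h(d(d(join(l, b), join(b, join(l, b)), join(l, b, l, l)), h(h(l, l, b), d(l, b, l), join(join(b, b), l)), join(join(l, l), h(b, b, b))), h(join(b, l, b, l, l, join(l, l)), join(b, h(b, b, b), l, b, d(b, b, join(a, b)), join(b, h(l, l, b))), join(b, l, l, l, l, l)), h(join(d(l, b, b), join(b, b), b, b), l, l)), b, l), l, b, a, a, l, l)
  Inside:  d(h(d(d(join(l, b), join(b, join(l, b)), join(l, b, l, l)), h(h(l, l, b), d(l, b, l), join(join(b, b), l)), join(join(l, l), h(b, b, b))), h(join(b, l, b, l, l, join(l, l)), join(b, h(b, b, b), l, b, d(b, b, join(a, b)), join(b, h(l, l, b))), join(b, l, l, l, l, l)), h(join(d(l, b, b), join(b, b), b, b), l, l)), b, l)  →  d(h(d(d(join(b, l), join(b, b, l), join(b, l, l, l)), h(h(l, l, b), d(l, b, l), join(b, b, l)), join(h(b, b, b), l, l)), h(join(b, b, l, l, l, l, l), join(b, b, b, d(b, b, b), h(b, b, b), h(l, l, b), l), join(b, l, l, l, l, l)), h(join(b, b, b, b, d(l, b, b)), l, l)), b, l)
  Units out:  drop a (×2)
  Sort:  join(b, d(h(d(d(join(b, l), join(b, b, l), join(b, l, l, l)), h(h(l, l, b), d(l, b, l), join(b, b, l)), join(h(b, b, b), l, l)), h(join(b, b, l, l, l, l, l), join(b, b, b, d(b, b, b), h(b, b, b), h(l, l, b), l), join(b, l, l, l, l, l)), h(join(b, b, b, b, d(l, b, b)), l, l)), b, l), l, l, l)
  Reassemble:  h(join(b, d(h(d(d(join(b, l), join(b, b, l), join(b, l, l, l)), h(h(l, l, b), d(l, b, l), join(b, b, l)), join(h(b, b, b), l, l)), h(join(b, b, l, l, l, l, l), join(b, b, b, d(b, b, b), h(b, b, b), h(l, l, b), l), join(b, l, l, l, l, l)), h(join(b, b, b, b, d(l, b, b)), l, l)), b, l), l, l, l), l, b)
Right:  h(join(join(l, l), l, d(h(d(d(join(l, b), join(b, b, l), join(l, join(b, join(l, l)))), h(h(l, l, b), d(l, b, l), join(b, b, l)), join(l, h(b, b, b), l)), h(join(b, l, join(join(l, join(l, join(a, l))), l), b), join(b, h(l, l, b), d(b, b, b), h(b, b, b), l, b, b), join(join(join(l, join(join(b, l), l)), join(a, l)), l)), h(join(join(d(l, join(a, b), b), b), join(join(b, b), b)), l, l)), b, l), b), l, b)
  Descend into:  join(join(l, l), l, d(h(d(d(join(l, b), join(b, b, l), join(l, join(b, join(l, l)))), h(h(l, l, b), d(l, b, l), join(b, b, l)), join(l, h(b, b, b), l)), h(join(b, l, join(join(l, join(l, join(a, l))), l), b), join(b, h(l, l, b), d(b, b, b), h(b, b, b), l, b, b), join(join(join(l, join(join(b, l), l)), join(a, l)), l)), h(join(join(d(l, join(a, b), b), b), join(join(b, b), b)), l, l)), b, l), b)
  Flatten:  join(l, l, l, d(h(d(d(join(l, b), join(b, b, l), join(l, join(b, join(l, l)))), h(h(l, l, b), d(l, b, l), join(b, b, l)), join(l, h(b, b, b), l)), h(join(b, l, join(join(l, join(l, join(a, l))), l), b), join(b, h(l, l, b), d(b, b, b), h(b, b, b), l, b, b), join(join(join(l, join(join(b, l), l)), join(a, l)), l)), h(join(join(d(l, join(a, b), b), b), join(join(b, b), b)), l, l)), b, l), b)
  Inside:  d(h(d(d(join(l, b), join(b, b, l), join(l, join(b, join(l, l)))), h(h(l, l, b), d(l, b, l), join(b, b, l)), join(l, h(b, b, b), l)), h(join(b, l, join(join(l, join(l, join(a, l))), l), b), join(b, h(l, l, b), d(b, b, b), h(b, b, b), l, b, b), join(join(join(l, join(join(b, l), l)), join(a, l)), l)), h(join(join(d(l, join(a, b), b), b), join(join(b, b), b)), l, l)), b, l)  →  d(h(d(d(join(b, l), join(b, b, l), join(b, l, l, l)), h(h(l, l, b), d(l, b, l), join(b, b, l)), join(h(b, b, b), l, l)), h(join(b, b, l, l, l, l, l), join(b, b, b, d(b, b, b), h(b, b, b), h(l, l, b), l), join(b, l, l, l, l, l)), h(join(b, b, b, b, d(l, b, b)), l, l)), b, l)
  Order the arguments:  join(b, d(h(d(d(join(b, l), join(b, b, l), join(b, l, l, l)), h(h(l, l, b), d(l, b, l), join(b, b, l)), join(h(b, b, b), l, l)), h(join(b, b, l, l, l, l, l), join(b, b, b, d(b, b, b), h(b, b, b), h(l, l, b), l), join(b, l, l, l, l, l)), h(join(b, b, b, b, d(l, b, b)), l, l)), b, l), l, l, l)
  Put back:  h(join(b, d(h(d(d(join(b, l), join(b, b, l), join(b, l, l, l)), h(h(l, l, b), d(l, b, l), join(b, b, l)), join(h(b, b, b), l, l)), h(join(b, b, l, l, l, l, l), join(b, b, b, d(b, b, b), h(b, b, b), h(l, l, b), l), join(b, l, l, l, l, l)), h(join(b, b, b, b, d(l, b, b)), l, l)), b, l), l, l, l), l, b)

Answer: yes — both canonical forms are h(join(b, d(h(d(d(join(b, l), join(b, b, l), join(b, l, l, l)), h(h(l, l, b), d(l, b, l), join(b, b, l)), join(h(b, b, b), l, l)), h(join(b, b, l, l, l, l, l), join(b, b, b, d(b, b, b), h(b, b, b), h(l, l, b), l), join(b, l, l, l, l, l)), h(join(b, b, b, b, d(l, b, b)), l, l)), b, l), l, l, l), l, b)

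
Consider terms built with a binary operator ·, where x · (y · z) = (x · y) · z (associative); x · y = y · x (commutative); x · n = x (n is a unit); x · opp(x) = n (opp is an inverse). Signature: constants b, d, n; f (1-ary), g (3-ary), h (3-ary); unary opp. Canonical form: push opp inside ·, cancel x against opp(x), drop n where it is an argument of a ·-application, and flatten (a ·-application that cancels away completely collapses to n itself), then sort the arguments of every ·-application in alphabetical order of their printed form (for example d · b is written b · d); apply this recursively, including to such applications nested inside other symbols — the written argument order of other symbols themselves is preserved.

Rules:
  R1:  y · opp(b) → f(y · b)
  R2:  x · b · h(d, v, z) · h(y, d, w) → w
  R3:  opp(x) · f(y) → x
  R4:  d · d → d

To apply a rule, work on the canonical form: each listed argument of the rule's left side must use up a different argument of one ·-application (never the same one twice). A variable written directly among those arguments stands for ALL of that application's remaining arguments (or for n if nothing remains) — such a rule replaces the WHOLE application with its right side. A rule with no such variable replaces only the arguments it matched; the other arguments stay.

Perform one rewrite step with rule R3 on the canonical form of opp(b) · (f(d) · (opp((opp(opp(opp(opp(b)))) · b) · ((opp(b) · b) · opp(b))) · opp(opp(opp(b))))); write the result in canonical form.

Answer: opp(b)

Derivation:
Canonical form:  f(d) · opp(b) · opp(b) · opp(b)
R3 matches:  uses f(d), opp(b);  x := b, y := d
Giving:  opp(b)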